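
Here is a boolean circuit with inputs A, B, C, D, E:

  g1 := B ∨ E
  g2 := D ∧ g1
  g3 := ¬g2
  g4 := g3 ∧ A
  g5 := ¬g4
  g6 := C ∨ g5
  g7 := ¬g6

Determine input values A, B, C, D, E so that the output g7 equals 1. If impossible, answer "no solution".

A=1 B=0 C=0 D=0 E=1

g7 = ¬g6 must be 1, so g6 = 0.
g6 = C ∨ g5 must be 0, so both C = 0 and g5 = 0.
g5 = ¬g4 must be 0, so g4 = 1.
Check with A=1 B=0 C=0 D=0 E=1:
g1 = B ∨ E = 0 ∨ 1 = 1
g2 = D ∧ g1 = 0 ∧ 1 = 0
g3 = ¬g2 = ¬0 = 1
g4 = g3 ∧ A = 1 ∧ 1 = 1
g5 = ¬g4 = ¬1 = 0
g6 = C ∨ g5 = 0 ∨ 0 = 0
g7 = ¬g6 = ¬0 = 1
So g7 = 1 as required.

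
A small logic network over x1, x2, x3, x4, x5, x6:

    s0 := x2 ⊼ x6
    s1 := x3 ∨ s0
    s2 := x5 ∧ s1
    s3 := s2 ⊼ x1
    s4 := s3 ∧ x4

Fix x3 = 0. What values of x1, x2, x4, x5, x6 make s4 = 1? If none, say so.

x1=0, x2=1, x4=1, x5=1, x6=0

s4 = s3 ∧ x4 must be 1, so both s3 = 1 and x4 = 1.
s3 = s2 ⊼ x1 must be 1, so at least one of s2, x1 is 0.
Check with x3 = 0 and x1=0, x2=1, x4=1, x5=1, x6=0:
s0 = x2 ⊼ x6 = 1 ⊼ 0 = 1
s1 = x3 ∨ s0 = 0 ∨ 1 = 1
s2 = x5 ∧ s1 = 1 ∧ 1 = 1
s3 = s2 ⊼ x1 = 1 ⊼ 0 = 1
s4 = s3 ∧ x4 = 1 ∧ 1 = 1
So s4 = 1.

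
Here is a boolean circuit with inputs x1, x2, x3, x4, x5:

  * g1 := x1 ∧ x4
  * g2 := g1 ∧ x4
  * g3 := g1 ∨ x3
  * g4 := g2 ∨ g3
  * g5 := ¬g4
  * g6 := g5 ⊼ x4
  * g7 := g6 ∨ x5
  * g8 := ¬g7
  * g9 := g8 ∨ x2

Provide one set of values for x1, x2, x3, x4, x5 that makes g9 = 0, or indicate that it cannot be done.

Check with x1=1, x2=0, x3=0, x4=1, x5=0:
g1 = x1 ∧ x4 = 1 ∧ 1 = 1
g2 = g1 ∧ x4 = 1 ∧ 1 = 1
g3 = g1 ∨ x3 = 1 ∨ 0 = 1
g4 = g2 ∨ g3 = 1 ∨ 1 = 1
g5 = ¬g4 = ¬1 = 0
g6 = g5 ⊼ x4 = 0 ⊼ 1 = 1
g7 = g6 ∨ x5 = 1 ∨ 0 = 1
g8 = ¬g7 = ¬1 = 0
g9 = g8 ∨ x2 = 0 ∨ 0 = 0
So g9 = 0 as required.

x1=1, x2=0, x3=0, x4=1, x5=0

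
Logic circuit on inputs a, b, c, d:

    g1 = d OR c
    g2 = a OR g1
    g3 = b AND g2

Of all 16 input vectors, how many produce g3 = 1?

g3 = b AND g2 must be 1, so both b = 1 and g2 = 1.
g2 = a OR g1 must be 1, so at least one of a, g1 is 1.
Enumerating the 16 input combinations, 7 give g3 = 1 and 9 give g3 = 0.

7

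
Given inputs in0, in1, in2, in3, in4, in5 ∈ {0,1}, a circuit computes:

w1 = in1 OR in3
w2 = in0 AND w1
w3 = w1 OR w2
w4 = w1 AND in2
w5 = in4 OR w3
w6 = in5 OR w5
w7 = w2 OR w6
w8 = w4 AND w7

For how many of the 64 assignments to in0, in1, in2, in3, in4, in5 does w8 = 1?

w8 = w4 AND w7 must be 1, so both w4 = 1 and w7 = 1.
Enumerating the 64 input combinations, 24 give w8 = 1 and 40 give w8 = 0.

24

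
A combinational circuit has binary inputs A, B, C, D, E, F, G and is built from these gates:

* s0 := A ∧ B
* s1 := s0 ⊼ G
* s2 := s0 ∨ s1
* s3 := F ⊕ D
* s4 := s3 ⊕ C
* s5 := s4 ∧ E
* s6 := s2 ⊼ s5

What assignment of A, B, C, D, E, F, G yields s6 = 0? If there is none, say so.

A=1, B=1, C=1, D=0, E=1, F=0, G=0

s6 = s2 ⊼ s5 must be 0, so both s2 = 1 and s5 = 1.
Check with A=1, B=1, C=1, D=0, E=1, F=0, G=0:
s0 = A ∧ B = 1 ∧ 1 = 1
s1 = s0 ⊼ G = 1 ⊼ 0 = 1
s2 = s0 ∨ s1 = 1 ∨ 1 = 1
s3 = F ⊕ D = 0 ⊕ 0 = 0
s4 = s3 ⊕ C = 0 ⊕ 1 = 1
s5 = s4 ∧ E = 1 ∧ 1 = 1
s6 = s2 ⊼ s5 = 1 ⊼ 1 = 0
So s6 = 0 as required.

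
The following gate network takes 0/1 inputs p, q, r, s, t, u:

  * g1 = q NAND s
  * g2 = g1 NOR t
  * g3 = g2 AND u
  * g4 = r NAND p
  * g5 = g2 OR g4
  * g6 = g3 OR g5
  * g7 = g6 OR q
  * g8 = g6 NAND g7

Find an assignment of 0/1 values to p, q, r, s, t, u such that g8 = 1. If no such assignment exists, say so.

p=1 q=0 r=1 s=0 t=1 u=1

g8 = g6 NAND g7 must be 1, so at least one of g6, g7 is 0.
Check with p=1 q=0 r=1 s=0 t=1 u=1:
g1 = q NAND s = 0 NAND 0 = 1
g2 = g1 NOR t = 1 NOR 1 = 0
g3 = g2 AND u = 0 AND 1 = 0
g4 = r NAND p = 1 NAND 1 = 0
g5 = g2 OR g4 = 0 OR 0 = 0
g6 = g3 OR g5 = 0 OR 0 = 0
g7 = g6 OR q = 0 OR 0 = 0
g8 = g6 NAND g7 = 0 NAND 0 = 1
So g8 = 1 as required.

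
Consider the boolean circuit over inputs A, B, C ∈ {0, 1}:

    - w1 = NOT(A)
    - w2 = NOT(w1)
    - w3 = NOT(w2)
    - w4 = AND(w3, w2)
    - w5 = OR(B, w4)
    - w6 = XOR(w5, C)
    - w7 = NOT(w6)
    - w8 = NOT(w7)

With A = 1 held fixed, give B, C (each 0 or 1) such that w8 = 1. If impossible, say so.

w8 = NOT(w7) must be 1, so w7 = 0.
Check with A = 1 and B=0, C=1:
w1 = NOT(A) = NOT 1 = 0
w2 = NOT(w1) = NOT 0 = 1
w3 = NOT(w2) = NOT 1 = 0
w4 = AND(w3, w2) = AND(0, 1) = 0
w5 = OR(B, w4) = OR(0, 0) = 0
w6 = XOR(w5, C) = XOR(0, 1) = 1
w7 = NOT(w6) = NOT 1 = 0
w8 = NOT(w7) = NOT 0 = 1
So w8 = 1.

B=0, C=1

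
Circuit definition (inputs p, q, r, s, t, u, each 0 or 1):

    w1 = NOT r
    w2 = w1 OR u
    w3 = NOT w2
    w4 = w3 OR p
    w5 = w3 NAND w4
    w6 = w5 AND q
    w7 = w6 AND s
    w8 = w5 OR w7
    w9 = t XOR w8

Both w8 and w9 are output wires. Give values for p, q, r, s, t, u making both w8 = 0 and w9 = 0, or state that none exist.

p=1, q=1, r=1, s=1, t=0, u=0

Check with p=1, q=1, r=1, s=1, t=0, u=0:
w1 = NOT r = NOT 1 = 0
w2 = w1 OR u = 0 OR 0 = 0
w3 = NOT w2 = NOT 0 = 1
w4 = w3 OR p = 1 OR 1 = 1
w5 = w3 NAND w4 = 1 NAND 1 = 0
w6 = w5 AND q = 0 AND 1 = 0
w7 = w6 AND s = 0 AND 1 = 0
w8 = w5 OR w7 = 0 OR 0 = 0
w9 = t XOR w8 = 0 XOR 0 = 0
So w8 = 0 and w9 = 0.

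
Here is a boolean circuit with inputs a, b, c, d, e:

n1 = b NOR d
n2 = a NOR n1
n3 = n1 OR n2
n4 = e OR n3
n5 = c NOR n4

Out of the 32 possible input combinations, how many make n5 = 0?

29

n5 = c NOR n4 must be 0, so at least one of c, n4 is 1.
Enumerating the 32 input combinations, 29 give n5 = 0 and 3 give n5 = 1.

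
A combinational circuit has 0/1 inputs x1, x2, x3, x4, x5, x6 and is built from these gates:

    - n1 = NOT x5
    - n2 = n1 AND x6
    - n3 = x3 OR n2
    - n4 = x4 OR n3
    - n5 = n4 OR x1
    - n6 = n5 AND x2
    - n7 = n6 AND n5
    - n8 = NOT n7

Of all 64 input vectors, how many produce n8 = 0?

n8 = NOT n7 must be 0, so n7 = 1.
n7 = n6 AND n5 must be 1, so both n6 = 1 and n5 = 1.
Enumerating the 64 input combinations, 29 give n8 = 0 and 35 give n8 = 1.

29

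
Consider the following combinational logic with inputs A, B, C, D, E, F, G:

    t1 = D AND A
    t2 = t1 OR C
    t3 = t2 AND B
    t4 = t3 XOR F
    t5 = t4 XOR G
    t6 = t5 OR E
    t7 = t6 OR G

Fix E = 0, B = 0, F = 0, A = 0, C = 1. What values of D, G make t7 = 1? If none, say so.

D=1, G=1

t7 = t6 OR G must be 1, so at least one of t6, G is 1.
Check with E = 0, B = 0, F = 0, A = 0, C = 1 and D=1, G=1:
t1 = D AND A = 1 AND 0 = 0
t2 = t1 OR C = 0 OR 1 = 1
t3 = t2 AND B = 1 AND 0 = 0
t4 = t3 XOR F = 0 XOR 0 = 0
t5 = t4 XOR G = 0 XOR 1 = 1
t6 = t5 OR E = 1 OR 0 = 1
t7 = t6 OR G = 1 OR 1 = 1
So t7 = 1.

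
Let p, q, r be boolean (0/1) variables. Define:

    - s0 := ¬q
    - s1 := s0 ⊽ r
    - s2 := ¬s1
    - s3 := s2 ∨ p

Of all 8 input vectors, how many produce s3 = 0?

s3 = s2 ∨ p must be 0, so both s2 = 0 and p = 0.
s2 = ¬s1 must be 0, so s1 = 1.
Enumerating the 8 input combinations, 1 give s3 = 0 and 7 give s3 = 1.

1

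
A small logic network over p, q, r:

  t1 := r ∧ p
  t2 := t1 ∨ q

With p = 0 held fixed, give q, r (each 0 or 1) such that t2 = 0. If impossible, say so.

q=0, r=0

t2 = t1 ∨ q must be 0, so both t1 = 0 and q = 0.
t1 = r ∧ p must be 0, so at least one of r, p is 0.
Check with p = 0 and q=0, r=0:
t1 = r ∧ p = 0 ∧ 0 = 0
t2 = t1 ∨ q = 0 ∨ 0 = 0
So t2 = 0.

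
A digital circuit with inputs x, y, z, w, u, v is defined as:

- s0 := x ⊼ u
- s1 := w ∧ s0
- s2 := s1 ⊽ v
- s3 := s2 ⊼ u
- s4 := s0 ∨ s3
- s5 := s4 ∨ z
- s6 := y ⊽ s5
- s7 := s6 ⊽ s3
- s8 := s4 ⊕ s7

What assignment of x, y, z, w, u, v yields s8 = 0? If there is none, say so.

x=0 y=0 z=0 w=0 u=1 v=0

s8 = s4 ⊕ s7 must be 0, so s4 and s7 are equal.
Check with x=0 y=0 z=0 w=0 u=1 v=0:
s0 = x ⊼ u = 0 ⊼ 1 = 1
s1 = w ∧ s0 = 0 ∧ 1 = 0
s2 = s1 ⊽ v = 0 ⊽ 0 = 1
s3 = s2 ⊼ u = 1 ⊼ 1 = 0
s4 = s0 ∨ s3 = 1 ∨ 0 = 1
s5 = s4 ∨ z = 1 ∨ 0 = 1
s6 = y ⊽ s5 = 0 ⊽ 1 = 0
s7 = s6 ⊽ s3 = 0 ⊽ 0 = 1
s8 = s4 ⊕ s7 = 1 ⊕ 1 = 0
So s8 = 0 as required.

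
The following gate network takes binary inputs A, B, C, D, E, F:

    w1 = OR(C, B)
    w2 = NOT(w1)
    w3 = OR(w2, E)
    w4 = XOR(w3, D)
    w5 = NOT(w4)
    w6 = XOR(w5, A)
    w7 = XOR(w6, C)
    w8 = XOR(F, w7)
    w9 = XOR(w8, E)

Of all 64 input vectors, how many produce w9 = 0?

w9 = XOR(w8, E) must be 0, so w8 and E are equal.
Enumerating the 64 input combinations, 32 give w9 = 0 and 32 give w9 = 1.

32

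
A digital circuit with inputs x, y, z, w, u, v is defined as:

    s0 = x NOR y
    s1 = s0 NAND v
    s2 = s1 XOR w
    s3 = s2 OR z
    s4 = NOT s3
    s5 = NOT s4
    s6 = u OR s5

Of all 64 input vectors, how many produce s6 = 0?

8

s6 = u OR s5 must be 0, so both u = 0 and s5 = 0.
Enumerating the 64 input combinations, 8 give s6 = 0 and 56 give s6 = 1.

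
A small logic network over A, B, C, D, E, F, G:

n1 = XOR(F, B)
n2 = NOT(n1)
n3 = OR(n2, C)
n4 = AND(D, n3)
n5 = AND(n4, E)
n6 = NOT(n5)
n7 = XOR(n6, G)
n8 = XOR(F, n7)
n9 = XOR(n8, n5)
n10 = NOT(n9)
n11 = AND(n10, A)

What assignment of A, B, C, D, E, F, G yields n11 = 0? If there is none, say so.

A=0, B=1, C=0, D=1, E=1, F=1, G=1

n11 = AND(n10, A) must be 0, so at least one of n10, A is 0.
Check with A=0, B=1, C=0, D=1, E=1, F=1, G=1:
n1 = XOR(F, B) = XOR(1, 1) = 0
n2 = NOT(n1) = NOT 0 = 1
n3 = OR(n2, C) = OR(1, 0) = 1
n4 = AND(D, n3) = AND(1, 1) = 1
n5 = AND(n4, E) = AND(1, 1) = 1
n6 = NOT(n5) = NOT 1 = 0
n7 = XOR(n6, G) = XOR(0, 1) = 1
n8 = XOR(F, n7) = XOR(1, 1) = 0
n9 = XOR(n8, n5) = XOR(0, 1) = 1
n10 = NOT(n9) = NOT 1 = 0
n11 = AND(n10, A) = AND(0, 0) = 0
So n11 = 0 as required.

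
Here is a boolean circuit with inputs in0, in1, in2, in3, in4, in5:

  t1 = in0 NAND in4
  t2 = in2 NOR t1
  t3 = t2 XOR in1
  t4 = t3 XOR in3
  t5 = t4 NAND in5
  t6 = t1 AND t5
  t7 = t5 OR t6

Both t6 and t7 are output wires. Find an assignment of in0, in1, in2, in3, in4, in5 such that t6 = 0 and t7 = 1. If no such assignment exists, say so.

Check with in0=1, in1=1, in2=0, in3=0, in4=1, in5=0:
t1 = in0 NAND in4 = 1 NAND 1 = 0
t2 = in2 NOR t1 = 0 NOR 0 = 1
t3 = t2 XOR in1 = 1 XOR 1 = 0
t4 = t3 XOR in3 = 0 XOR 0 = 0
t5 = t4 NAND in5 = 0 NAND 0 = 1
t6 = t1 AND t5 = 0 AND 1 = 0
t7 = t5 OR t6 = 1 OR 0 = 1
So t6 = 0 and t7 = 1.

in0=1, in1=1, in2=0, in3=0, in4=1, in5=0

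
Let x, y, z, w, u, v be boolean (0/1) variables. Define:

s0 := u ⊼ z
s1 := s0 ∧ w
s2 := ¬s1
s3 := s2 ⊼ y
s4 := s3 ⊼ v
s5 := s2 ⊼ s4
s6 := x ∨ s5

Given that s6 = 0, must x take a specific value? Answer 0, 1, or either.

0

s6 = x ∨ s5 must be 0, so both x = 0 and s5 = 0.
Every assignment with s6 = 0 has x = 0; there are 15 such assignment(s).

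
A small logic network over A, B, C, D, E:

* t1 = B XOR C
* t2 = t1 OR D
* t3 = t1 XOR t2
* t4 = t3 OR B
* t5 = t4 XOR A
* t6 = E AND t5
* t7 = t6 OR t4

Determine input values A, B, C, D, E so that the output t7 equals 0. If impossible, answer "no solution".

A=0, B=0, C=0, D=0, E=1

Check with A=0, B=0, C=0, D=0, E=1:
t1 = B XOR C = 0 XOR 0 = 0
t2 = t1 OR D = 0 OR 0 = 0
t3 = t1 XOR t2 = 0 XOR 0 = 0
t4 = t3 OR B = 0 OR 0 = 0
t5 = t4 XOR A = 0 XOR 0 = 0
t6 = E AND t5 = 1 AND 0 = 0
t7 = t6 OR t4 = 0 OR 0 = 0
So t7 = 0 as required.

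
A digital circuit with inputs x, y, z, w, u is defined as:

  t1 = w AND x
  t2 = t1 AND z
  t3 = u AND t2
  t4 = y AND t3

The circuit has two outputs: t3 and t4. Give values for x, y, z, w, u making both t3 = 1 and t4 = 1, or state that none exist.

Check with x=1, y=1, z=1, w=1, u=1:
t1 = w AND x = 1 AND 1 = 1
t2 = t1 AND z = 1 AND 1 = 1
t3 = u AND t2 = 1 AND 1 = 1
t4 = y AND t3 = 1 AND 1 = 1
So t3 = 1 and t4 = 1.

x=1, y=1, z=1, w=1, u=1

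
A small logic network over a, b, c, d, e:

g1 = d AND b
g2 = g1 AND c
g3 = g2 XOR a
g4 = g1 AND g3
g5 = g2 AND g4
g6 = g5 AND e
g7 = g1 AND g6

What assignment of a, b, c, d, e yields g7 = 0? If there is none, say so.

a=0 b=0 c=1 d=0 e=0

g7 = g1 AND g6 must be 0, so at least one of g1, g6 is 0.
Check with a=0 b=0 c=1 d=0 e=0:
g1 = d AND b = 0 AND 0 = 0
g2 = g1 AND c = 0 AND 1 = 0
g3 = g2 XOR a = 0 XOR 0 = 0
g4 = g1 AND g3 = 0 AND 0 = 0
g5 = g2 AND g4 = 0 AND 0 = 0
g6 = g5 AND e = 0 AND 0 = 0
g7 = g1 AND g6 = 0 AND 0 = 0
So g7 = 0 as required.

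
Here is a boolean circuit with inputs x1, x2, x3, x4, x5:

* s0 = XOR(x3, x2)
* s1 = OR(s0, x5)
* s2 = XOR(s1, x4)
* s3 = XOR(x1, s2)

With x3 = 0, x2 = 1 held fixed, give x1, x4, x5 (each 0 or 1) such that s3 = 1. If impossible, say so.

x1=0, x4=0, x5=1

Check with x3 = 0, x2 = 1 and x1=0, x4=0, x5=1:
s0 = XOR(x3, x2) = XOR(0, 1) = 1
s1 = OR(s0, x5) = OR(1, 1) = 1
s2 = XOR(s1, x4) = XOR(1, 0) = 1
s3 = XOR(x1, s2) = XOR(0, 1) = 1
So s3 = 1.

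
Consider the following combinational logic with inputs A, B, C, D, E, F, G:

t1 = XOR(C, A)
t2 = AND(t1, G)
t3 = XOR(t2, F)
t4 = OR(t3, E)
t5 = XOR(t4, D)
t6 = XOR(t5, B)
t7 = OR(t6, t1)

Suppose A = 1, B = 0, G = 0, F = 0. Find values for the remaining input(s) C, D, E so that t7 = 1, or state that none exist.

C=1, D=0, E=1

Check with A = 1, B = 0, G = 0, F = 0 and C=1, D=0, E=1:
t1 = XOR(C, A) = XOR(1, 1) = 0
t2 = AND(t1, G) = AND(0, 0) = 0
t3 = XOR(t2, F) = XOR(0, 0) = 0
t4 = OR(t3, E) = OR(0, 1) = 1
t5 = XOR(t4, D) = XOR(1, 0) = 1
t6 = XOR(t5, B) = XOR(1, 0) = 1
t7 = OR(t6, t1) = OR(1, 0) = 1
So t7 = 1.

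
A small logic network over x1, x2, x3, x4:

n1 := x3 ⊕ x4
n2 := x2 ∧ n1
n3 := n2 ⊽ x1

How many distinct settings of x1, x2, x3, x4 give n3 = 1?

n3 = n2 ⊽ x1 must be 1, so both n2 = 0 and x1 = 0.
n2 = x2 ∧ n1 must be 0, so at least one of x2, n1 is 0.
Satisfying assignments:
  x1=0, x2=0, x3=0, x4=0
  x1=0, x2=0, x3=0, x4=1
  x1=0, x2=0, x3=1, x4=0
  x1=0, x2=0, x3=1, x4=1
  x1=0, x2=1, x3=0, x4=0
  x1=0, x2=1, x3=1, x4=1

6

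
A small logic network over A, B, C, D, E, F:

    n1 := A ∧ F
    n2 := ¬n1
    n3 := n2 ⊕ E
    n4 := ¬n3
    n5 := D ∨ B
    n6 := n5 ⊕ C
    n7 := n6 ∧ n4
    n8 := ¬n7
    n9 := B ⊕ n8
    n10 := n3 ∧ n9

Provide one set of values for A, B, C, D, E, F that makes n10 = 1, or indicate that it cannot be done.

n10 = n3 ∧ n9 must be 1, so both n3 = 1 and n9 = 1.
Check with A=1, B=0, C=1, D=0, E=0, F=0:
n1 = A ∧ F = 1 ∧ 0 = 0
n2 = ¬n1 = ¬0 = 1
n3 = n2 ⊕ E = 1 ⊕ 0 = 1
n4 = ¬n3 = ¬1 = 0
n5 = D ∨ B = 0 ∨ 0 = 0
n6 = n5 ⊕ C = 0 ⊕ 1 = 1
n7 = n6 ∧ n4 = 1 ∧ 0 = 0
n8 = ¬n7 = ¬0 = 1
n9 = B ⊕ n8 = 0 ⊕ 1 = 1
n10 = n3 ∧ n9 = 1 ∧ 1 = 1
So n10 = 1 as required.

A=1, B=0, C=1, D=0, E=0, F=0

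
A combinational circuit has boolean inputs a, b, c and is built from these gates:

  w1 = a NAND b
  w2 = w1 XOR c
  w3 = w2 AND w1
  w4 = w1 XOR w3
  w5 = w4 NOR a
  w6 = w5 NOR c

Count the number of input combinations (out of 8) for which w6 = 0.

w6 = w5 NOR c must be 0, so at least one of w5, c is 1.
Satisfying assignments:
  a=0, b=0, c=0
  a=0, b=0, c=1
  a=0, b=1, c=0
  a=0, b=1, c=1
  a=1, b=0, c=1
  a=1, b=1, c=1

6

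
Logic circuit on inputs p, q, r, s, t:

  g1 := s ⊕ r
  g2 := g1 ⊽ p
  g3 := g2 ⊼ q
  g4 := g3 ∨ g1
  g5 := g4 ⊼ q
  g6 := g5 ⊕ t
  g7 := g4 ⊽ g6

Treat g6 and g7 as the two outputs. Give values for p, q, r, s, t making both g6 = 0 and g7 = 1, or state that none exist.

p=0 q=1 r=0 s=0 t=1

Check with p=0 q=1 r=0 s=0 t=1:
g1 = s ⊕ r = 0 ⊕ 0 = 0
g2 = g1 ⊽ p = 0 ⊽ 0 = 1
g3 = g2 ⊼ q = 1 ⊼ 1 = 0
g4 = g3 ∨ g1 = 0 ∨ 0 = 0
g5 = g4 ⊼ q = 0 ⊼ 1 = 1
g6 = g5 ⊕ t = 1 ⊕ 1 = 0
g7 = g4 ⊽ g6 = 0 ⊽ 0 = 1
So g6 = 0 and g7 = 1.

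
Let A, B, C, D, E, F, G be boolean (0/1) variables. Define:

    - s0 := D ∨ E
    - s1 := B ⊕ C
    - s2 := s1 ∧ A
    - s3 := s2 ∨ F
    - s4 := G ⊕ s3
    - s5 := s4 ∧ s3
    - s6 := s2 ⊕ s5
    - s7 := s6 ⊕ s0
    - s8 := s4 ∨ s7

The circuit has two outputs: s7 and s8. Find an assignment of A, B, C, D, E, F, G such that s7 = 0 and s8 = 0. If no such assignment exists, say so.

Check with A=1, B=0, C=1, D=0, E=1, F=0, G=1:
s0 = D ∨ E = 0 ∨ 1 = 1
s1 = B ⊕ C = 0 ⊕ 1 = 1
s2 = s1 ∧ A = 1 ∧ 1 = 1
s3 = s2 ∨ F = 1 ∨ 0 = 1
s4 = G ⊕ s3 = 1 ⊕ 1 = 0
s5 = s4 ∧ s3 = 0 ∧ 1 = 0
s6 = s2 ⊕ s5 = 1 ⊕ 0 = 1
s7 = s6 ⊕ s0 = 1 ⊕ 1 = 0
s8 = s4 ∨ s7 = 0 ∨ 0 = 0
So s7 = 0 and s8 = 0.

A=1, B=0, C=1, D=0, E=1, F=0, G=1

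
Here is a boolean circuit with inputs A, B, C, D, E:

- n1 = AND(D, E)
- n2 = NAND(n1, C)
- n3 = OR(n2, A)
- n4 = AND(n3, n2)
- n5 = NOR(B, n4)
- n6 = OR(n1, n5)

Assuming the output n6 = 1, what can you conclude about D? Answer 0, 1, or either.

1

n6 = OR(n1, n5) must be 1, so at least one of n1, n5 is 1.
Every assignment with n6 = 1 has D = 1; there are 8 such assignment(s).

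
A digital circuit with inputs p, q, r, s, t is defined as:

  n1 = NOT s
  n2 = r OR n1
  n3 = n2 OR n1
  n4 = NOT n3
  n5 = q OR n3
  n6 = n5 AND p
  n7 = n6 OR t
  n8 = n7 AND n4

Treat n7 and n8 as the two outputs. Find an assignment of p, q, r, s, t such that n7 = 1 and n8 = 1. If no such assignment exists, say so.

p=0 q=1 r=0 s=1 t=1

Check with p=0 q=1 r=0 s=1 t=1:
n1 = NOT s = NOT 1 = 0
n2 = r OR n1 = 0 OR 0 = 0
n3 = n2 OR n1 = 0 OR 0 = 0
n4 = NOT n3 = NOT 0 = 1
n5 = q OR n3 = 1 OR 0 = 1
n6 = n5 AND p = 1 AND 0 = 0
n7 = n6 OR t = 0 OR 1 = 1
n8 = n7 AND n4 = 1 AND 1 = 1
So n7 = 1 and n8 = 1.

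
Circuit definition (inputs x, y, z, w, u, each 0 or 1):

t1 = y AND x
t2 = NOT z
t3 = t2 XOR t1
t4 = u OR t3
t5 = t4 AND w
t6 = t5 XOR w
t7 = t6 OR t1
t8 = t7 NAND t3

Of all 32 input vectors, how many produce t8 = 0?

4

t8 = t7 NAND t3 must be 0, so both t7 = 1 and t3 = 1.
Satisfying assignments:
  x=1, y=1, z=1, w=0, u=0
  x=1, y=1, z=1, w=0, u=1
  x=1, y=1, z=1, w=1, u=0
  x=1, y=1, z=1, w=1, u=1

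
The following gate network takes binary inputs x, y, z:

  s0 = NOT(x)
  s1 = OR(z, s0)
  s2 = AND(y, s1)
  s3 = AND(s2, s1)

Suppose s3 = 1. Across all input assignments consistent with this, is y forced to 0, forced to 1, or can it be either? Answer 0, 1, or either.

1

s3 = AND(s2, s1) must be 1, so both s2 = 1 and s1 = 1.
s2 = AND(y, s1) must be 1, so both y = 1 and s1 = 1.
s1 = OR(z, s0) must be 1, so at least one of z, s0 is 1.
Every assignment with s3 = 1 has y = 1; there are 3 such assignment(s).
  x=0, y=1, z=0
  x=0, y=1, z=1
  x=1, y=1, z=1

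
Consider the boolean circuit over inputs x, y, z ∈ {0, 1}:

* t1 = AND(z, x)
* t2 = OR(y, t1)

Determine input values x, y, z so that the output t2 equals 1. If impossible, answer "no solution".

Check with x=1, y=0, z=1:
t1 = AND(z, x) = AND(1, 1) = 1
t2 = OR(y, t1) = OR(0, 1) = 1
So t2 = 1 as required.

x=1, y=0, z=1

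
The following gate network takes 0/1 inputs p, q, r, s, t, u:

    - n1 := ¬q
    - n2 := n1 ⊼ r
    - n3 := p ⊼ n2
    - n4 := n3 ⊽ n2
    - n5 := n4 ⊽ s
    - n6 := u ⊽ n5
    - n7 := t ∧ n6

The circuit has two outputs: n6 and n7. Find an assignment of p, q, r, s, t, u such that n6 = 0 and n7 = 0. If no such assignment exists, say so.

p=1, q=1, r=0, s=0, t=1, u=1

Check with p=1, q=1, r=0, s=0, t=1, u=1:
n1 = ¬q = ¬1 = 0
n2 = n1 ⊼ r = 0 ⊼ 0 = 1
n3 = p ⊼ n2 = 1 ⊼ 1 = 0
n4 = n3 ⊽ n2 = 0 ⊽ 1 = 0
n5 = n4 ⊽ s = 0 ⊽ 0 = 1
n6 = u ⊽ n5 = 1 ⊽ 1 = 0
n7 = t ∧ n6 = 1 ∧ 0 = 0
So n6 = 0 and n7 = 0.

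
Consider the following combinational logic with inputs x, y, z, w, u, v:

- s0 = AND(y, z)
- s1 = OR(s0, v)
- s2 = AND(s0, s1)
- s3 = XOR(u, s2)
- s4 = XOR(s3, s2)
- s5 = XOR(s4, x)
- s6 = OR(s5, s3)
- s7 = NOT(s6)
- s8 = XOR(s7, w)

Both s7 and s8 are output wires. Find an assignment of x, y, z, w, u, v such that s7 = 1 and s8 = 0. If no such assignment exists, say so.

Check with x=0 y=0 z=0 w=1 u=0 v=1:
s0 = AND(y, z) = AND(0, 0) = 0
s1 = OR(s0, v) = OR(0, 1) = 1
s2 = AND(s0, s1) = AND(0, 1) = 0
s3 = XOR(u, s2) = XOR(0, 0) = 0
s4 = XOR(s3, s2) = XOR(0, 0) = 0
s5 = XOR(s4, x) = XOR(0, 0) = 0
s6 = OR(s5, s3) = OR(0, 0) = 0
s7 = NOT(s6) = NOT 0 = 1
s8 = XOR(s7, w) = XOR(1, 1) = 0
So s7 = 1 and s8 = 0.

x=0 y=0 z=0 w=1 u=0 v=1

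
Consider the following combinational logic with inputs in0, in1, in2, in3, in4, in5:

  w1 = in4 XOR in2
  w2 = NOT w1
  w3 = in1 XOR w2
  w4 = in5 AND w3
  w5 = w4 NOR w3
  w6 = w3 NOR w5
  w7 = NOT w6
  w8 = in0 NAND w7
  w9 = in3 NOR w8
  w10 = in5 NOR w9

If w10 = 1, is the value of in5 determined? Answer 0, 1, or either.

w10 = in5 NOR w9 must be 1, so both in5 = 0 and w9 = 0.
w9 = in3 NOR w8 must be 0, so at least one of in3, w8 is 1.
Every assignment with w10 = 1 has in5 = 0; there are 24 such assignment(s).

0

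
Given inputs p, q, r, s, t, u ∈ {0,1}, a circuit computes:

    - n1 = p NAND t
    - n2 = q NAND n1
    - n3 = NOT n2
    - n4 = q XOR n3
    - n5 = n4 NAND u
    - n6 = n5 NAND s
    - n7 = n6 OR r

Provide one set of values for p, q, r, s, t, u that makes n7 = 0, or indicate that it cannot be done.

p=1 q=0 r=0 s=1 t=0 u=0

n7 = n6 OR r must be 0, so both n6 = 0 and r = 0.
n6 = n5 NAND s must be 0, so both n5 = 1 and s = 1.
Check with p=1 q=0 r=0 s=1 t=0 u=0:
n1 = p NAND t = 1 NAND 0 = 1
n2 = q NAND n1 = 0 NAND 1 = 1
n3 = NOT n2 = NOT 1 = 0
n4 = q XOR n3 = 0 XOR 0 = 0
n5 = n4 NAND u = 0 NAND 0 = 1
n6 = n5 NAND s = 1 NAND 1 = 0
n7 = n6 OR r = 0 OR 0 = 0
So n7 = 0 as required.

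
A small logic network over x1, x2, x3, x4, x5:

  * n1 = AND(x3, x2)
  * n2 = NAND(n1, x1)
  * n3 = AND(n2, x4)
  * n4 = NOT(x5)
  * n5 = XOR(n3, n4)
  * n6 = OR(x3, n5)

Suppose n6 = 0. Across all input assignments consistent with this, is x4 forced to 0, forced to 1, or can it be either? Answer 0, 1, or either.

either

Both values of x4 occur among assignments with n6 = 0:
  x4=0: x1=0, x2=0, x3=0, x4=0, x5=1
  x4=1: x1=0, x2=0, x3=0, x4=1, x5=0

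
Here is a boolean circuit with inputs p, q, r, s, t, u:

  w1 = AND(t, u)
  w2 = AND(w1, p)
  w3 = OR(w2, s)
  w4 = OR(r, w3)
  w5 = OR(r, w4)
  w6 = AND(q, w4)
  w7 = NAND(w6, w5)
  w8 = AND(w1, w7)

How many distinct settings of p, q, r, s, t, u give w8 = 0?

55

w8 = AND(w1, w7) must be 0, so at least one of w1, w7 is 0.
Enumerating the 64 input combinations, 55 give w8 = 0 and 9 give w8 = 1.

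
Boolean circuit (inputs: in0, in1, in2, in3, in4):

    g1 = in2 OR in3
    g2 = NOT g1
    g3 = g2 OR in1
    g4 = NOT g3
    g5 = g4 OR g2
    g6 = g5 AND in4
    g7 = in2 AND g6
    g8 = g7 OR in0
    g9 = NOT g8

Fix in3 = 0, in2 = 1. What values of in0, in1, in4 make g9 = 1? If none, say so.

in0=0 in1=0 in4=0

g9 = NOT g8 must be 1, so g8 = 0.
Check with in3 = 0, in2 = 1 and in0=0, in1=0, in4=0:
g1 = in2 OR in3 = 1 OR 0 = 1
g2 = NOT g1 = NOT 1 = 0
g3 = g2 OR in1 = 0 OR 0 = 0
g4 = NOT g3 = NOT 0 = 1
g5 = g4 OR g2 = 1 OR 0 = 1
g6 = g5 AND in4 = 1 AND 0 = 0
g7 = in2 AND g6 = 1 AND 0 = 0
g8 = g7 OR in0 = 0 OR 0 = 0
g9 = NOT g8 = NOT 0 = 1
So g9 = 1.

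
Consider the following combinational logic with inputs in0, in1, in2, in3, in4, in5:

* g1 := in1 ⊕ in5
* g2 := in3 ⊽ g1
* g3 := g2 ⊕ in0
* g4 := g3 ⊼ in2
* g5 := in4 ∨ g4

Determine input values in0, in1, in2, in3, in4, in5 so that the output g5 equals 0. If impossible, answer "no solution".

in0=0 in1=1 in2=1 in3=0 in4=0 in5=1

Check with in0=0 in1=1 in2=1 in3=0 in4=0 in5=1:
g1 = in1 ⊕ in5 = 1 ⊕ 1 = 0
g2 = in3 ⊽ g1 = 0 ⊽ 0 = 1
g3 = g2 ⊕ in0 = 1 ⊕ 0 = 1
g4 = g3 ⊼ in2 = 1 ⊼ 1 = 0
g5 = in4 ∨ g4 = 0 ∨ 0 = 0
So g5 = 0 as required.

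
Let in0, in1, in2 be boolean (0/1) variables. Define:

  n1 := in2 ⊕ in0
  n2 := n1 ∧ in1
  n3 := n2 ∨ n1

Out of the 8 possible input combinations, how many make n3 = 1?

n3 = n2 ∨ n1 must be 1, so at least one of n2, n1 is 1.
Enumerating the 8 input combinations, 4 give n3 = 1 and 4 give n3 = 0.

4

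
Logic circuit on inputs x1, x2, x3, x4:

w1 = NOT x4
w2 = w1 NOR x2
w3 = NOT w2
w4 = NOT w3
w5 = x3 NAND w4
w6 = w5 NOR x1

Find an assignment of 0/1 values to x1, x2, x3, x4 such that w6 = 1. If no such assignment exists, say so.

x1=0, x2=0, x3=1, x4=1

w6 = w5 NOR x1 must be 1, so both w5 = 0 and x1 = 0.
w5 = x3 NAND w4 must be 0, so both x3 = 1 and w4 = 1.
w4 = NOT w3 must be 1, so w3 = 0.
Check with x1=0, x2=0, x3=1, x4=1:
w1 = NOT x4 = NOT 1 = 0
w2 = w1 NOR x2 = 0 NOR 0 = 1
w3 = NOT w2 = NOT 1 = 0
w4 = NOT w3 = NOT 0 = 1
w5 = x3 NAND w4 = 1 NAND 1 = 0
w6 = w5 NOR x1 = 0 NOR 0 = 1
So w6 = 1 as required.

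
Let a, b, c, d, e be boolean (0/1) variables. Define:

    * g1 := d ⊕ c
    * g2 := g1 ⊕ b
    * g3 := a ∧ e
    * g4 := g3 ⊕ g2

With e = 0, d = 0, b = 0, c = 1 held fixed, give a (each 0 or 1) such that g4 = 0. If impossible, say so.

With e = 0, d = 0, b = 0, c = 1 fixed, none of the 2 settings of a give g4 = 0.
For example, with a=0:
g1 = d ⊕ c = 0 ⊕ 1 = 1
g2 = g1 ⊕ b = 1 ⊕ 0 = 1
g3 = a ∧ e = 0 ∧ 0 = 0
g4 = g3 ⊕ g2 = 0 ⊕ 1 = 1
giving g4 = 1 ≠ 0.

no solution exists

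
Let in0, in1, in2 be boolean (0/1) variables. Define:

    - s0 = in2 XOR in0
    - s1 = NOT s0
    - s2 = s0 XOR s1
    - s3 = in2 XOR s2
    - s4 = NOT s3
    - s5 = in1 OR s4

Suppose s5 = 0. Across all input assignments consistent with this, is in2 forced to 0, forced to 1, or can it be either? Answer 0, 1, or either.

s5 = in1 OR s4 must be 0, so both in1 = 0 and s4 = 0.
s4 = NOT s3 must be 0, so s3 = 1.
Every assignment with s5 = 0 has in2 = 0; there are 2 such assignment(s).
  in0=0, in1=0, in2=0
  in0=1, in1=0, in2=0

0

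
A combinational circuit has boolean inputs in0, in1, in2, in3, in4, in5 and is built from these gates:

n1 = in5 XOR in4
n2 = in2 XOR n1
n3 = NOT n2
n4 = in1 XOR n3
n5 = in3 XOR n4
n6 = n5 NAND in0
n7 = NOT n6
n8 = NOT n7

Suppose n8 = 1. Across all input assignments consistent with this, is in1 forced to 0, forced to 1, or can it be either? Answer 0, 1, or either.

Both values of in1 occur among assignments with n8 = 1:
  in1=0: in0=0, in1=0, in2=0, in3=0, in4=0, in5=0
  in1=1: in0=0, in1=1, in2=0, in3=0, in4=0, in5=0

either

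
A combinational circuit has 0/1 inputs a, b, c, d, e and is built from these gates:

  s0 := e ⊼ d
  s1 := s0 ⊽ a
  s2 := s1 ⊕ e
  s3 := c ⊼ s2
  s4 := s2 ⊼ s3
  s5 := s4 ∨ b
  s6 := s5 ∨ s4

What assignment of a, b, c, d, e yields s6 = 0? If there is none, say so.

s6 = s5 ∨ s4 must be 0, so both s5 = 0 and s4 = 0.
s5 = s4 ∨ b must be 0, so both s4 = 0 and b = 0.
s4 = s2 ⊼ s3 must be 0, so both s2 = 1 and s3 = 1.
Check with a=0, b=0, c=0, d=0, e=1:
s0 = e ⊼ d = 1 ⊼ 0 = 1
s1 = s0 ⊽ a = 1 ⊽ 0 = 0
s2 = s1 ⊕ e = 0 ⊕ 1 = 1
s3 = c ⊼ s2 = 0 ⊼ 1 = 1
s4 = s2 ⊼ s3 = 1 ⊼ 1 = 0
s5 = s4 ∨ b = 0 ∨ 0 = 0
s6 = s5 ∨ s4 = 0 ∨ 0 = 0
So s6 = 0 as required.

a=0, b=0, c=0, d=0, e=1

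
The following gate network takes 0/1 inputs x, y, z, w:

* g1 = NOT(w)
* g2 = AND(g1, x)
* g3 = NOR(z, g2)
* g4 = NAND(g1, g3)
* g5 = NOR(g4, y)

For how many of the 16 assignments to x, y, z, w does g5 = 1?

g5 = NOR(g4, y) must be 1, so both g4 = 0 and y = 0.
Enumerating the 16 input combinations, 1 give g5 = 1 and 15 give g5 = 0.

1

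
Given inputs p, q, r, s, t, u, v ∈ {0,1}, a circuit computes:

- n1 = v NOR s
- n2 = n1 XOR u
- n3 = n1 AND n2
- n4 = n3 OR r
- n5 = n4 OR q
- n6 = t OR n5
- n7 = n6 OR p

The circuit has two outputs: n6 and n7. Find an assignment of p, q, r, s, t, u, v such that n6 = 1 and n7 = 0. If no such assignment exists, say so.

no solution exists

Across all 128 input combinations, none give both n6 = 1 and n7 = 0.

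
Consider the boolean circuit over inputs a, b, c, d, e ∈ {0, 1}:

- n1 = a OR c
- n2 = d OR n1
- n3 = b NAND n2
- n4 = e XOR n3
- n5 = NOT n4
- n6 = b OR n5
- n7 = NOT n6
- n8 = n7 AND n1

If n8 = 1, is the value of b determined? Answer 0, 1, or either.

0

n8 = n7 AND n1 must be 1, so both n7 = 1 and n1 = 1.
n7 = NOT n6 must be 1, so n6 = 0.
n1 = a OR c must be 1, so at least one of a, c is 1.
Every assignment with n8 = 1 has b = 0; there are 6 such assignment(s).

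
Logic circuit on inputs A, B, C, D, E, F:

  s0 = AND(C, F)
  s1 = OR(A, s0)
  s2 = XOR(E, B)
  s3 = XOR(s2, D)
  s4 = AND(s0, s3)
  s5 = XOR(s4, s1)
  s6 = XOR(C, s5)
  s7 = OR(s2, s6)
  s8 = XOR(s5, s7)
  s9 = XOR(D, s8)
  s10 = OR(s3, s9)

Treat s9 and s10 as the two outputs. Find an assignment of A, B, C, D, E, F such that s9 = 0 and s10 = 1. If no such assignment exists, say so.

Check with A=1, B=0, C=0, D=0, E=1, F=1:
s0 = AND(C, F) = AND(0, 1) = 0
s1 = OR(A, s0) = OR(1, 0) = 1
s2 = XOR(E, B) = XOR(1, 0) = 1
s3 = XOR(s2, D) = XOR(1, 0) = 1
s4 = AND(s0, s3) = AND(0, 1) = 0
s5 = XOR(s4, s1) = XOR(0, 1) = 1
s6 = XOR(C, s5) = XOR(0, 1) = 1
s7 = OR(s2, s6) = OR(1, 1) = 1
s8 = XOR(s5, s7) = XOR(1, 1) = 0
s9 = XOR(D, s8) = XOR(0, 0) = 0
s10 = OR(s3, s9) = OR(1, 0) = 1
So s9 = 0 and s10 = 1.

A=1, B=0, C=0, D=0, E=1, F=1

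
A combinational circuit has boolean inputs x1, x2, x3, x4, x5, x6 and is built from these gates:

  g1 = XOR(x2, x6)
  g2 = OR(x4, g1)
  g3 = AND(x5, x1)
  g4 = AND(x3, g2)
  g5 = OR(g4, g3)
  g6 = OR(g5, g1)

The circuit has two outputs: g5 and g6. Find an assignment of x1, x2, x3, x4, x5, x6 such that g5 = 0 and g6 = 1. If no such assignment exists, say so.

x1=1 x2=1 x3=0 x4=1 x5=0 x6=0

Check with x1=1 x2=1 x3=0 x4=1 x5=0 x6=0:
g1 = XOR(x2, x6) = XOR(1, 0) = 1
g2 = OR(x4, g1) = OR(1, 1) = 1
g3 = AND(x5, x1) = AND(0, 1) = 0
g4 = AND(x3, g2) = AND(0, 1) = 0
g5 = OR(g4, g3) = OR(0, 0) = 0
g6 = OR(g5, g1) = OR(0, 1) = 1
So g5 = 0 and g6 = 1.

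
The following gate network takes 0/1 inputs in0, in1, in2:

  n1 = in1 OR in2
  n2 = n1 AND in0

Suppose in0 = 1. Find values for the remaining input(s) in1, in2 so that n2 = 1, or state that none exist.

in1=1 in2=0

Check with in0 = 1 and in1=1, in2=0:
n1 = in1 OR in2 = 1 OR 0 = 1
n2 = n1 AND in0 = 1 AND 1 = 1
So n2 = 1.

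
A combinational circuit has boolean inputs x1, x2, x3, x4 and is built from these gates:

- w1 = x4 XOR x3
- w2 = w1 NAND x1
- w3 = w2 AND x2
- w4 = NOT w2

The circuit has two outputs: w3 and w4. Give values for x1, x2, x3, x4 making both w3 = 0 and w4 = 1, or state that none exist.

Check with x1=1, x2=1, x3=0, x4=1:
w1 = x4 XOR x3 = 1 XOR 0 = 1
w2 = w1 NAND x1 = 1 NAND 1 = 0
w3 = w2 AND x2 = 0 AND 1 = 0
w4 = NOT w2 = NOT 0 = 1
So w3 = 0 and w4 = 1.

x1=1, x2=1, x3=0, x4=1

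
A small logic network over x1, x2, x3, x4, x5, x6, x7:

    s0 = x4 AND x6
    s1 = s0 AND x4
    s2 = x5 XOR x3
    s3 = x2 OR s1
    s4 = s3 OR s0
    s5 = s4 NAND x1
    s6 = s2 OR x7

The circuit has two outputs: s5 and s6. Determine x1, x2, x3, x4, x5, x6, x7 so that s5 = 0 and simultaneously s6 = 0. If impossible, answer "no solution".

Check with x1=1, x2=1, x3=0, x4=1, x5=0, x6=0, x7=0:
s0 = x4 AND x6 = 1 AND 0 = 0
s1 = s0 AND x4 = 0 AND 1 = 0
s2 = x5 XOR x3 = 0 XOR 0 = 0
s3 = x2 OR s1 = 1 OR 0 = 1
s4 = s3 OR s0 = 1 OR 0 = 1
s5 = s4 NAND x1 = 1 NAND 1 = 0
s6 = s2 OR x7 = 0 OR 0 = 0
So s5 = 0 and s6 = 0.

x1=1, x2=1, x3=0, x4=1, x5=0, x6=0, x7=0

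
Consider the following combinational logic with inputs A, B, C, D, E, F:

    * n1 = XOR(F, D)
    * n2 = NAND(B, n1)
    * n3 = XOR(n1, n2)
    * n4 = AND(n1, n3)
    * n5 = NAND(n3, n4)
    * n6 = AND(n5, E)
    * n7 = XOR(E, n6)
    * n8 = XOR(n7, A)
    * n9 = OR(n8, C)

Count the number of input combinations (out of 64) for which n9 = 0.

n9 = OR(n8, C) must be 0, so both n8 = 0 and C = 0.
Enumerating the 64 input combinations, 16 give n9 = 0 and 48 give n9 = 1.

16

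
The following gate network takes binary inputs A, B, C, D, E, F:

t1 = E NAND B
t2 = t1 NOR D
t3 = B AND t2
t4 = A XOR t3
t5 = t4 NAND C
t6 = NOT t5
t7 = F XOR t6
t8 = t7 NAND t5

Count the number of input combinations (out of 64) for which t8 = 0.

t8 = t7 NAND t5 must be 0, so both t7 = 1 and t5 = 1.
t7 = F XOR t6 must be 1, so F and t6 differ.
t5 = t4 NAND C must be 1, so at least one of t4, C is 0.
Enumerating the 64 input combinations, 24 give t8 = 0 and 40 give t8 = 1.

24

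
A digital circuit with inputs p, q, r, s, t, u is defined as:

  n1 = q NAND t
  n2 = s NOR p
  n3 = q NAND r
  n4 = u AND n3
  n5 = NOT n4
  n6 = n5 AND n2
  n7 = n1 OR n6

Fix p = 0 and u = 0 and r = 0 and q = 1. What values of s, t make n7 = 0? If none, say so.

s=1 t=1

Check with p = 0 and u = 0 and r = 0 and q = 1 and s=1, t=1:
n1 = q NAND t = 1 NAND 1 = 0
n2 = s NOR p = 1 NOR 0 = 0
n3 = q NAND r = 1 NAND 0 = 1
n4 = u AND n3 = 0 AND 1 = 0
n5 = NOT n4 = NOT 0 = 1
n6 = n5 AND n2 = 1 AND 0 = 0
n7 = n1 OR n6 = 0 OR 0 = 0
So n7 = 0.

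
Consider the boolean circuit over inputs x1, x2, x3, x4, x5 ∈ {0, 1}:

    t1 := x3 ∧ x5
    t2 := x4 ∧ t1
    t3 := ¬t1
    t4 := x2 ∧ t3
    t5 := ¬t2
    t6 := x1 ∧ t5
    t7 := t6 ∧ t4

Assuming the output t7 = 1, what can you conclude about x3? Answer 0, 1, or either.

either

Both values of x3 occur among assignments with t7 = 1:
  x3=0: x1=1, x2=1, x3=0, x4=0, x5=0
  x3=1: x1=1, x2=1, x3=1, x4=0, x5=0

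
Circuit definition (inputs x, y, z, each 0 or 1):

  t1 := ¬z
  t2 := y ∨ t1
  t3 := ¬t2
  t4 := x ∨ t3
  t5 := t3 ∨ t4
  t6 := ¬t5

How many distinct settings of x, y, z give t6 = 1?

t6 = ¬t5 must be 1, so t5 = 0.
t5 = t3 ∨ t4 must be 0, so both t3 = 0 and t4 = 0.
Satisfying assignments:
  x=0, y=0, z=0
  x=0, y=1, z=0
  x=0, y=1, z=1

3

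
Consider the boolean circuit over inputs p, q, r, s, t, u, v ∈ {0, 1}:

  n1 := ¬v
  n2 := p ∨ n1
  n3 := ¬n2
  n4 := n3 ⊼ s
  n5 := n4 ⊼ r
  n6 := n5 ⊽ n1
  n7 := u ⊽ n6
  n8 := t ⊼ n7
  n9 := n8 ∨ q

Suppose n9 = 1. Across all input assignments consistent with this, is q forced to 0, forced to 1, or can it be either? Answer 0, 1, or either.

Both values of q occur among assignments with n9 = 1:
  q=0: p=0, q=0, r=0, s=0, t=0, u=0, v=0
  q=1: p=0, q=1, r=0, s=0, t=0, u=0, v=0

either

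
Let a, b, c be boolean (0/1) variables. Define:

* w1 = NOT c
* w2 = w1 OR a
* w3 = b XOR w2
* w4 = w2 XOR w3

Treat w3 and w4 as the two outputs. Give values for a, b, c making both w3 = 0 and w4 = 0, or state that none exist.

a=0, b=0, c=1

Check with a=0, b=0, c=1:
w1 = NOT c = NOT 1 = 0
w2 = w1 OR a = 0 OR 0 = 0
w3 = b XOR w2 = 0 XOR 0 = 0
w4 = w2 XOR w3 = 0 XOR 0 = 0
So w3 = 0 and w4 = 0.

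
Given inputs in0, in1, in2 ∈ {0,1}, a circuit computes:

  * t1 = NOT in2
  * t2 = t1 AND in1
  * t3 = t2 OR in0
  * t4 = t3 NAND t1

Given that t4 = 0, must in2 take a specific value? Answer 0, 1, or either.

0

t4 = t3 NAND t1 must be 0, so both t3 = 1 and t1 = 1.
t3 = t2 OR in0 must be 1, so at least one of t2, in0 is 1.
Every assignment with t4 = 0 has in2 = 0; there are 3 such assignment(s).
  in0=0, in1=1, in2=0
  in0=1, in1=0, in2=0
  in0=1, in1=1, in2=0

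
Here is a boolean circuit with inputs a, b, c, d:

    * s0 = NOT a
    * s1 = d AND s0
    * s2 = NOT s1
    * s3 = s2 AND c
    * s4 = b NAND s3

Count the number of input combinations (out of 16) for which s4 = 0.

3

s4 = b NAND s3 must be 0, so both b = 1 and s3 = 1.
Satisfying assignments:
  a=0, b=1, c=1, d=0
  a=1, b=1, c=1, d=0
  a=1, b=1, c=1, d=1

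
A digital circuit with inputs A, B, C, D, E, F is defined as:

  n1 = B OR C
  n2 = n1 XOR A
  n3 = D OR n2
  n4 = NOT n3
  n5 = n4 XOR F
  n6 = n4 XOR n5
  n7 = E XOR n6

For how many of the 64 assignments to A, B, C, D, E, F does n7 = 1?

n7 = E XOR n6 must be 1, so E and n6 differ.
Enumerating the 64 input combinations, 32 give n7 = 1 and 32 give n7 = 0.

32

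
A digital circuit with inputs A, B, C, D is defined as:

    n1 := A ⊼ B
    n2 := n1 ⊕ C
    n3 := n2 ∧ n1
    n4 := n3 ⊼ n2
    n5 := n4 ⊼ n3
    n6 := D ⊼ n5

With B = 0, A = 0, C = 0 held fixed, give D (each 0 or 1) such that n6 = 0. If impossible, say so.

n6 = D ⊼ n5 must be 0, so both D = 1 and n5 = 1.
n5 = n4 ⊼ n3 must be 1, so at least one of n4, n3 is 0.
Check with B = 0, A = 0, C = 0 and D=1:
n1 = A ⊼ B = 0 ⊼ 0 = 1
n2 = n1 ⊕ C = 1 ⊕ 0 = 1
n3 = n2 ∧ n1 = 1 ∧ 1 = 1
n4 = n3 ⊼ n2 = 1 ⊼ 1 = 0
n5 = n4 ⊼ n3 = 0 ⊼ 1 = 1
n6 = D ⊼ n5 = 1 ⊼ 1 = 0
So n6 = 0.

D=1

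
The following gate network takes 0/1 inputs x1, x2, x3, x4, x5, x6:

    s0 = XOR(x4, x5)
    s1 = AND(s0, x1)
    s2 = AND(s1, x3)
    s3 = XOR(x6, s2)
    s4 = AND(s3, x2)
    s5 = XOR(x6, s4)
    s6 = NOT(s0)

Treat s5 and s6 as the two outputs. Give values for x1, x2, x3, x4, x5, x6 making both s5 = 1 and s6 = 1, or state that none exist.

Check with x1=1, x2=0, x3=1, x4=1, x5=1, x6=1:
s0 = XOR(x4, x5) = XOR(1, 1) = 0
s1 = AND(s0, x1) = AND(0, 1) = 0
s2 = AND(s1, x3) = AND(0, 1) = 0
s3 = XOR(x6, s2) = XOR(1, 0) = 1
s4 = AND(s3, x2) = AND(1, 0) = 0
s5 = XOR(x6, s4) = XOR(1, 0) = 1
s6 = NOT(s0) = NOT 0 = 1
So s5 = 1 and s6 = 1.

x1=1, x2=0, x3=1, x4=1, x5=1, x6=1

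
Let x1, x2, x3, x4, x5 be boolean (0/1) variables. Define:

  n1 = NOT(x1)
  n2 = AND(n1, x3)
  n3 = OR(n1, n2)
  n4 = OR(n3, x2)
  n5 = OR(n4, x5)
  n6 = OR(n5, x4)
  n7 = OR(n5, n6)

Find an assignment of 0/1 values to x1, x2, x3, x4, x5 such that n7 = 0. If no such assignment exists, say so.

Check with x1=1, x2=0, x3=0, x4=0, x5=0:
n1 = NOT(x1) = NOT 1 = 0
n2 = AND(n1, x3) = AND(0, 0) = 0
n3 = OR(n1, n2) = OR(0, 0) = 0
n4 = OR(n3, x2) = OR(0, 0) = 0
n5 = OR(n4, x5) = OR(0, 0) = 0
n6 = OR(n5, x4) = OR(0, 0) = 0
n7 = OR(n5, n6) = OR(0, 0) = 0
So n7 = 0 as required.

x1=1, x2=0, x3=0, x4=0, x5=0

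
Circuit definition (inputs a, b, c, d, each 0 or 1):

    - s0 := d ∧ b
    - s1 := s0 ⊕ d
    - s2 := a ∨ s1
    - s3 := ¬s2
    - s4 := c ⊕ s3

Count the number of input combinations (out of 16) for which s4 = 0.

8

s4 = c ⊕ s3 must be 0, so c and s3 are equal.
Enumerating the 16 input combinations, 8 give s4 = 0 and 8 give s4 = 1.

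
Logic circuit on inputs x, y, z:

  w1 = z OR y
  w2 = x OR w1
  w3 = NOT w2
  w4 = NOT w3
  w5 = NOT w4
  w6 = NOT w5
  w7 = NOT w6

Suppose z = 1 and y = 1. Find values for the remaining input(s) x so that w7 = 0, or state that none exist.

x=1

w7 = NOT w6 must be 0, so w6 = 1.
w6 = NOT w5 must be 1, so w5 = 0.
Check with z = 1 and y = 1 and x=1:
w1 = z OR y = 1 OR 1 = 1
w2 = x OR w1 = 1 OR 1 = 1
w3 = NOT w2 = NOT 1 = 0
w4 = NOT w3 = NOT 0 = 1
w5 = NOT w4 = NOT 1 = 0
w6 = NOT w5 = NOT 0 = 1
w7 = NOT w6 = NOT 1 = 0
So w7 = 0.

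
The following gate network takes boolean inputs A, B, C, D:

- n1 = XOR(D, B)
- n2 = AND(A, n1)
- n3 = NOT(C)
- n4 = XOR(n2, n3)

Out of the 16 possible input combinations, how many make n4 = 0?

n4 = XOR(n2, n3) must be 0, so n2 and n3 are equal.
Enumerating the 16 input combinations, 8 give n4 = 0 and 8 give n4 = 1.

8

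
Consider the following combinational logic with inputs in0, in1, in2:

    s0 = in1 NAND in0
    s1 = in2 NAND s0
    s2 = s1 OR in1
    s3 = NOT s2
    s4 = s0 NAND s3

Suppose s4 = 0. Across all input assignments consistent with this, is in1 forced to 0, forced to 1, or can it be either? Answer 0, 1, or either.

s4 = s0 NAND s3 must be 0, so both s0 = 1 and s3 = 1.
s0 = in1 NAND in0 must be 1, so at least one of in1, in0 is 0.
Every assignment with s4 = 0 has in1 = 0; there are 2 such assignment(s).
  in0=0, in1=0, in2=1
  in0=1, in1=0, in2=1

0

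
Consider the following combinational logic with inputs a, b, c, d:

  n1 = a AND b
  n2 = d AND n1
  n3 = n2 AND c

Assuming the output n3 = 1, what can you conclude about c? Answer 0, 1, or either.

n3 = n2 AND c must be 1, so both n2 = 1 and c = 1.
Every assignment with n3 = 1 has c = 1; there are 1 such assignment(s).
  a=1, b=1, c=1, d=1

1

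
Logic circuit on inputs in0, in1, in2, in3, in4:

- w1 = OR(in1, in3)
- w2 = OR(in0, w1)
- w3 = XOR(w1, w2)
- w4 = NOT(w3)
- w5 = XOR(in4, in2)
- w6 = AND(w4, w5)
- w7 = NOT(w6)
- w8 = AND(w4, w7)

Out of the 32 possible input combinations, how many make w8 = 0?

w8 = AND(w4, w7) must be 0, so at least one of w4, w7 is 0.
Enumerating the 32 input combinations, 18 give w8 = 0 and 14 give w8 = 1.

18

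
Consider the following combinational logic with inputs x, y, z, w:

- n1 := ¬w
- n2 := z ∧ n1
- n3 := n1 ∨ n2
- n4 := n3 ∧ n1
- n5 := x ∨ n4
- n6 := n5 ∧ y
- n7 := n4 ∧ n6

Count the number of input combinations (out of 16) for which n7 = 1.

n7 = n4 ∧ n6 must be 1, so both n4 = 1 and n6 = 1.
n4 = n3 ∧ n1 must be 1, so both n3 = 1 and n1 = 1.
n6 = n5 ∧ y must be 1, so both n5 = 1 and y = 1.
Enumerating the 16 input combinations, 4 give n7 = 1 and 12 give n7 = 0.

4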